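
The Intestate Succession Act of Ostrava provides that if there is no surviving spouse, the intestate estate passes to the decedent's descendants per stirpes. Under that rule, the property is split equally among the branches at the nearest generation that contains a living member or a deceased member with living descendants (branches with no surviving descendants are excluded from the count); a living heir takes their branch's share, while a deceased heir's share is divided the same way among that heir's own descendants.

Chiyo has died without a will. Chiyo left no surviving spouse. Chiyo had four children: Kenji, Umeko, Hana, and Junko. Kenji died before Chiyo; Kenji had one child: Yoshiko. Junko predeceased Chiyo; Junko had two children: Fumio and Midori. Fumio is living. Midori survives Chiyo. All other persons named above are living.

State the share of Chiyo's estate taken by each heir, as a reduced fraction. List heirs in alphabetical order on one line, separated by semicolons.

Fumio 1/8; Hana 1/4; Midori 1/8; Umeko 1/4; Yoshiko 1/4

There is no surviving spouse, so the entire estate passes to Chiyo's descendants per stirpes.
The estate is divided into 4 equal shares of 1/4 among Kenji, Umeko, Hana, Junko.
Kenji predeceased; the 1/4 allotted to Kenji's branch passes to Kenji's issue by representation.
Yoshiko is the sole taker at this level and receives the full 1/4.
Umeko is living and takes 1/4.
Hana is living and takes 1/4.
Junko predeceased; the 1/4 allotted to Junko's branch passes to Junko's issue by representation.
The 1/4 is divided into 2 equal shares of 1/8 among Fumio, Midori.
Fumio is living and takes 1/8.
Midori is living and takes 1/8.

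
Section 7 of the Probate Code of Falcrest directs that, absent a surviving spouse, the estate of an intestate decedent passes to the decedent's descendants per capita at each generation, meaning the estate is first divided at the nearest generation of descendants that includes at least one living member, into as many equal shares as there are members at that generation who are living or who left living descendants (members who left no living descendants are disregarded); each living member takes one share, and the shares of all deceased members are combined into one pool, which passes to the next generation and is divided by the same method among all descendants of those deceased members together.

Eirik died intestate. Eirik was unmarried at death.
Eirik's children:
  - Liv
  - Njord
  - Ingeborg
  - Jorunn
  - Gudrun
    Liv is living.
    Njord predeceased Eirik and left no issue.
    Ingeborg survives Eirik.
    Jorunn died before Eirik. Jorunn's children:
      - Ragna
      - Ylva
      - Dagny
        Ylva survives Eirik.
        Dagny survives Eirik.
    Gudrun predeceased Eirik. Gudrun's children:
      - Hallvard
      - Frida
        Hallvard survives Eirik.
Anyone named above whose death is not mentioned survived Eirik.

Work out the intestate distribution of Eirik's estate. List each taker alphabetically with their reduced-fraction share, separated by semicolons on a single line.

There is no surviving spouse, so the entire estate passes to Eirik's descendants per capita at each generation.
At generation 1 (Liv, Ingeborg, Jorunn, Gudrun) there are 4 shares of (1)/4 = 1/4 each.
Living: Liv and Ingeborg — each takes 1/4.
Deceased: Jorunn and Gudrun. Their combined 1/2 is pooled and carried to generation 2.
At generation 2 (Ragna, Ylva, Dagny, Hallvard, Frida) there are 5 shares of (1/2)/5 = 1/10 each.
Living: Ragna, Ylva, Dagny, Hallvard, and Frida — each takes 1/10.

Dagny 1/10; Frida 1/10; Hallvard 1/10; Ingeborg 1/4; Liv 1/4; Ragna 1/10; Ylva 1/10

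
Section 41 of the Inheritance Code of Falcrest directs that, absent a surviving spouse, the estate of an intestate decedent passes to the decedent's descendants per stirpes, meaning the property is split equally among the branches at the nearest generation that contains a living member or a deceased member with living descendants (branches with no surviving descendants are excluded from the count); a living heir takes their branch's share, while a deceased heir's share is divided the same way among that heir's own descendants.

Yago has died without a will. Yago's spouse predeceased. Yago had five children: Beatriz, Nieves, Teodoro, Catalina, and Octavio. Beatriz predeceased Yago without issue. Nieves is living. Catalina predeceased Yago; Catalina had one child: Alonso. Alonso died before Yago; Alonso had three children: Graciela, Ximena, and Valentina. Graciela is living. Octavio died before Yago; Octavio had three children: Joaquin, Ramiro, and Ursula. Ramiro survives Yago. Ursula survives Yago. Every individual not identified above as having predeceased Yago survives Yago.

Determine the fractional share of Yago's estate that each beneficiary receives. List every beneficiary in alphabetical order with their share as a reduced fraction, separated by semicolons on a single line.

There is no surviving spouse, so the entire estate passes to Yago's descendants per stirpes.
Beatriz left no surviving issue, so that branch lapses and is disregarded.
The estate is divided into 4 equal shares of 1/4 among Nieves, Teodoro, Catalina, Octavio.
Nieves is living and takes 1/4.
Teodoro is living and takes 1/4.
Catalina predeceased; the 1/4 allotted to Catalina's branch passes to Catalina's issue by representation.
Alonso's line is the sole branch at this level, so the full 1/4 passes to Alonso's issue by representation.
The 1/4 is divided into 3 equal shares of 1/12 among Graciela, Ximena, Valentina.
Graciela is living and takes 1/12.
Ximena is living and takes 1/12.
Valentina is living and takes 1/12.
Octavio predeceased; the 1/4 allotted to Octavio's branch passes to Octavio's issue by representation.
The 1/4 is divided into 3 equal shares of 1/12 among Joaquin, Ramiro, Ursula.
Joaquin is living and takes 1/12.
Ramiro is living and takes 1/12.
Ursula is living and takes 1/12.

Graciela 1/12; Joaquin 1/12; Nieves 1/4; Ramiro 1/12; Teodoro 1/4; Ursula 1/12; Valentina 1/12; Ximena 1/12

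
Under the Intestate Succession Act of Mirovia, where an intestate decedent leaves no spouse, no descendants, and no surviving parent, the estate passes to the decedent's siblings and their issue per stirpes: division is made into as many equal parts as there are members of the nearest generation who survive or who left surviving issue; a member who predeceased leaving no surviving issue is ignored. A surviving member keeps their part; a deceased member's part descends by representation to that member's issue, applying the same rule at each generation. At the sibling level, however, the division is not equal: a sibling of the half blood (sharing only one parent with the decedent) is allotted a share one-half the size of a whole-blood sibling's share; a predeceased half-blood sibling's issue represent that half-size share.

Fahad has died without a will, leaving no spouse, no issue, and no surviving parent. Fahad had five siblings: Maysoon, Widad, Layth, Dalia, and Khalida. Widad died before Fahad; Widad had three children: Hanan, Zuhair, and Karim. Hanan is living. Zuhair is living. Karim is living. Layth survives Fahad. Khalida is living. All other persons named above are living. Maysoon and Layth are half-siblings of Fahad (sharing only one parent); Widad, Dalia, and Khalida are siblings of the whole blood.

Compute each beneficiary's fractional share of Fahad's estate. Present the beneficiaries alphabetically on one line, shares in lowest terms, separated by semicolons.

No spouse, descendants, or parent survives, so the estate passes to Fahad's siblings per stirpes.
Half-blood siblings count for one-half the weight of whole-blood siblings at the initial division.
Dividing 1 in proportion to weights (total weight 4): Maysoon (weight 1/2) → 1/8; Widad (weight 1) → 1/4; Layth (weight 1/2) → 1/8; Dalia (weight 1) → 1/4; Khalida (weight 1) → 1/4.
Maysoon is living and takes 1/8.
Widad predeceased; the 1/4 allotted to Widad's branch passes to Widad's issue by representation.
The 1/4 is divided into 3 equal shares of 1/12 among Hanan, Zuhair, Karim.
Hanan is living and takes 1/12.
Zuhair is living and takes 1/12.
Karim is living and takes 1/12.
Layth is living and takes 1/8.
Dalia is living and takes 1/4.
Khalida is living and takes 1/4.

Dalia 1/4; Hanan 1/12; Karim 1/12; Khalida 1/4; Layth 1/8; Maysoon 1/8; Zuhair 1/12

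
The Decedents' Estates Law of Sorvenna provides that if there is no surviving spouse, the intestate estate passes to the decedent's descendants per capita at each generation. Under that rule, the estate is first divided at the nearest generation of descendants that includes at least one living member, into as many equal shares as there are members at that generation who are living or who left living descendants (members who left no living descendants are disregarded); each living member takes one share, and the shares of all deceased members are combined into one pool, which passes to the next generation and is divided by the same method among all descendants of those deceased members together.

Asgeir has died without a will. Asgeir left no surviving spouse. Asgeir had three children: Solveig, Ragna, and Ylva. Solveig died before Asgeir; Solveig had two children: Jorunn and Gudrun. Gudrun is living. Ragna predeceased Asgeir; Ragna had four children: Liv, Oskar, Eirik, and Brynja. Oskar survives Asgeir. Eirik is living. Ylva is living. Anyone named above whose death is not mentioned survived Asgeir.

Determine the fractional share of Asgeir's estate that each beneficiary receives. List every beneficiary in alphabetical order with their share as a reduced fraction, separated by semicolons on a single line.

Brynja 1/9; Eirik 1/9; Gudrun 1/9; Jorunn 1/9; Liv 1/9; Oskar 1/9; Ylva 1/3

There is no surviving spouse, so the entire estate passes to Asgeir's descendants per capita at each generation.
At generation 1 (Solveig, Ragna, Ylva) there are 3 shares of (1)/3 = 1/3 each.
Living: Ylva — each takes 1/3.
Deceased: Solveig and Ragna. Their combined 2/3 is pooled and carried to generation 2.
At generation 2 (Jorunn, Gudrun, Liv, Oskar, Eirik, Brynja) there are 6 shares of (2/3)/6 = 1/9 each.
Living: Jorunn, Gudrun, Liv, Oskar, Eirik, and Brynja — each takes 1/9.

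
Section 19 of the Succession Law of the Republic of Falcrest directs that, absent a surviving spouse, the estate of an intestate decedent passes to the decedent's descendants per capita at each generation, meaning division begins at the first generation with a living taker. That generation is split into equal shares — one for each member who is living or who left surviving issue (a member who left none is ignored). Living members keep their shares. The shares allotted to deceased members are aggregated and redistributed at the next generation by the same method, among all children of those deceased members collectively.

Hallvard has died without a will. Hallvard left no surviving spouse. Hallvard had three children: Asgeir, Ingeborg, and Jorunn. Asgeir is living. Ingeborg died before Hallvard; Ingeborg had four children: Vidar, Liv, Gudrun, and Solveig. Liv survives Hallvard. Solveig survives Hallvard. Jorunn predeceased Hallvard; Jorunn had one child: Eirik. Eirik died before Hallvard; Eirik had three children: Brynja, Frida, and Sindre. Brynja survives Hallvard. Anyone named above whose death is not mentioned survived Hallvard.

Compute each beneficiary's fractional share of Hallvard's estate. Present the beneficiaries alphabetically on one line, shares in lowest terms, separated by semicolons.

There is no surviving spouse, so the entire estate passes to Hallvard's descendants per capita at each generation.
At generation 1 (Asgeir, Ingeborg, Jorunn) there are 3 shares of (1)/3 = 1/3 each.
Living: Asgeir — each takes 1/3.
Deceased: Ingeborg and Jorunn. Their combined 2/3 is pooled and carried to generation 2.
At generation 2 (Vidar, Liv, Gudrun, Solveig, Eirik) there are 5 shares of (2/3)/5 = 2/15 each.
Living: Vidar, Liv, Gudrun, and Solveig — each takes 2/15.
Deceased: Eirik. That 2/15 share is carried to generation 3.
At generation 3 (Brynja, Frida, Sindre) there are 3 shares of (2/15)/3 = 2/45 each.
Living: Brynja, Frida, and Sindre — each takes 2/45.

Asgeir 1/3; Brynja 2/45; Frida 2/45; Gudrun 2/15; Liv 2/15; Sindre 2/45; Solveig 2/15; Vidar 2/15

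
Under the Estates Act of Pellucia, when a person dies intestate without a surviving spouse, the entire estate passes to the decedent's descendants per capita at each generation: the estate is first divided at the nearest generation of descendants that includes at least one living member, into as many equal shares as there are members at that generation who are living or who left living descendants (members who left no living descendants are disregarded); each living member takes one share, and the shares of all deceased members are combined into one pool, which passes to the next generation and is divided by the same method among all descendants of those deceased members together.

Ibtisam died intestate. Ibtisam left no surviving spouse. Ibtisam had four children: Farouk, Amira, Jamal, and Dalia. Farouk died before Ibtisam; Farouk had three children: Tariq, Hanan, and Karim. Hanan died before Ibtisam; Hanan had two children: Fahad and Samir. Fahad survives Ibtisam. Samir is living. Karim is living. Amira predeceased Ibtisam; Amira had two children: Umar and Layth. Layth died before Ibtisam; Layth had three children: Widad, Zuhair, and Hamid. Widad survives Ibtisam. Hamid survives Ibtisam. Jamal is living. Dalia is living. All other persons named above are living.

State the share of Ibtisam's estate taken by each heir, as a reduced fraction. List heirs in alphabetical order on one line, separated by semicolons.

Dalia 1/4; Fahad 1/25; Hamid 1/25; Jamal 1/4; Karim 1/10; Samir 1/25; Tariq 1/10; Umar 1/10; Widad 1/25; Zuhair 1/25

There is no surviving spouse, so the entire estate passes to Ibtisam's descendants per capita at each generation.
At generation 1 (Farouk, Amira, Jamal, Dalia) there are 4 shares of (1)/4 = 1/4 each.
Living: Jamal and Dalia — each takes 1/4.
Deceased: Farouk and Amira. Their combined 1/2 is pooled and carried to generation 2.
At generation 2 (Tariq, Hanan, Karim, Umar, Layth) there are 5 shares of (1/2)/5 = 1/10 each.
Living: Tariq, Karim, and Umar — each takes 1/10.
Deceased: Hanan and Layth. Their combined 1/5 is pooled and carried to generation 3.
At generation 3 (Fahad, Samir, Widad, Zuhair, Hamid) there are 5 shares of (1/5)/5 = 1/25 each.
Living: Fahad, Samir, Widad, Zuhair, and Hamid — each takes 1/25.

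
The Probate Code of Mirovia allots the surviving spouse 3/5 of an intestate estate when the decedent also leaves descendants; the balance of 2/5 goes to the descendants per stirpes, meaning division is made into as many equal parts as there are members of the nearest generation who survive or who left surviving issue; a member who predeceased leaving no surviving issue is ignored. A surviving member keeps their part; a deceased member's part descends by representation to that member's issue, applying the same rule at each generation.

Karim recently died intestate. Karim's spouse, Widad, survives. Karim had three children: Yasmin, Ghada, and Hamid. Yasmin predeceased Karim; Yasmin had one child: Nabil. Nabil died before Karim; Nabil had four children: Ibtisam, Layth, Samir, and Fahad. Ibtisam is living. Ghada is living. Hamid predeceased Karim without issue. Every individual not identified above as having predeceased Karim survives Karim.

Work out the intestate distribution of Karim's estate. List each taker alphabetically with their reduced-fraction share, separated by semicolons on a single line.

Widad, as surviving spouse, takes 3/5.
The remaining 2/5 passes to Karim's descendants per stirpes.
Hamid left no surviving issue, so that branch lapses and is disregarded.
The 2/5 is divided into 2 equal shares of 1/5 among Yasmin, Ghada.
Yasmin predeceased; the 1/5 allotted to Yasmin's branch passes to Yasmin's issue by representation.
Nabil's line is the sole branch at this level, so the full 1/5 passes to Nabil's issue by representation.
The 1/5 is divided into 4 equal shares of 1/20 among Ibtisam, Layth, Samir, Fahad.
Ibtisam is living and takes 1/20.
Layth is living and takes 1/20.
Samir is living and takes 1/20.
Fahad is living and takes 1/20.
Ghada is living and takes 1/5.

Fahad 1/20; Ghada 1/5; Ibtisam 1/20; Layth 1/20; Samir 1/20; Widad 3/5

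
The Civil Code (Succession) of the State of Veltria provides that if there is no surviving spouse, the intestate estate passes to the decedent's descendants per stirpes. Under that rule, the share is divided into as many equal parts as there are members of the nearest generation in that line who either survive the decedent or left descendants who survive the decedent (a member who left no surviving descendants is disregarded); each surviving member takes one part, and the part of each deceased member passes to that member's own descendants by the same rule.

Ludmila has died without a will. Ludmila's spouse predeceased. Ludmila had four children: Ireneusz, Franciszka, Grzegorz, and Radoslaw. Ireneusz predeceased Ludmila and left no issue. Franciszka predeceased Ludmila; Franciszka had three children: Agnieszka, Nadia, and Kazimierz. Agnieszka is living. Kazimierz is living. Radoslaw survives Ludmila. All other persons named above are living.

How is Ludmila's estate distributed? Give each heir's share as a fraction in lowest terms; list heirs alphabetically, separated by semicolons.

Agnieszka 1/9; Grzegorz 1/3; Kazimierz 1/9; Nadia 1/9; Radoslaw 1/3

There is no surviving spouse, so the entire estate passes to Ludmila's descendants per stirpes.
Ireneusz left no surviving issue, so that branch lapses and is disregarded.
The estate is divided into 3 equal shares of 1/3 among Franciszka, Grzegorz, Radoslaw.
Franciszka predeceased; the 1/3 allotted to Franciszka's branch passes to Franciszka's issue by representation.
The 1/3 is divided into 3 equal shares of 1/9 among Agnieszka, Nadia, Kazimierz.
Agnieszka is living and takes 1/9.
Nadia is living and takes 1/9.
Kazimierz is living and takes 1/9.
Grzegorz is living and takes 1/3.
Radoslaw is living and takes 1/3.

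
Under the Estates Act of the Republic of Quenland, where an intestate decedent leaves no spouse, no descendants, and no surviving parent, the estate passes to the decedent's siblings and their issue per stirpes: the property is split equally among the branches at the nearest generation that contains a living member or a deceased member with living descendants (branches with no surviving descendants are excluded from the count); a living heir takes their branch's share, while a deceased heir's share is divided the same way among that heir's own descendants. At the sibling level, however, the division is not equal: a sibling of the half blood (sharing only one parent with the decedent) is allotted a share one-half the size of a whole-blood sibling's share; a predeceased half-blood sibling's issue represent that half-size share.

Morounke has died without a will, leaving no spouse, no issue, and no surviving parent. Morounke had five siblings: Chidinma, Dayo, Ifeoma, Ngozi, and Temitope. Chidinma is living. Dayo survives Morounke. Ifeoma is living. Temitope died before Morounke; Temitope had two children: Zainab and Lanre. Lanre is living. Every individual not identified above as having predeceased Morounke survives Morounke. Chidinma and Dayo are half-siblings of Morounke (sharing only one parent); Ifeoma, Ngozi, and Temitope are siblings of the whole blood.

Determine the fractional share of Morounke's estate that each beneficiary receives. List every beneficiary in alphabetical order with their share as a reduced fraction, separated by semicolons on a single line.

Chidinma 1/8; Dayo 1/8; Ifeoma 1/4; Lanre 1/8; Ngozi 1/4; Zainab 1/8

No spouse, descendants, or parent survives, so the estate passes to Morounke's siblings per stirpes.
Half-blood siblings count for one-half the weight of whole-blood siblings at the initial division.
Dividing 1 in proportion to weights (total weight 4): Chidinma (weight 1/2) → 1/8; Dayo (weight 1/2) → 1/8; Ifeoma (weight 1) → 1/4; Ngozi (weight 1) → 1/4; Temitope (weight 1) → 1/4.
Chidinma is living and takes 1/8.
Dayo is living and takes 1/8.
Ifeoma is living and takes 1/4.
Ngozi is living and takes 1/4.
Temitope predeceased; the 1/4 allotted to Temitope's branch passes to Temitope's issue by representation.
The 1/4 is divided into 2 equal shares of 1/8 among Zainab, Lanre.
Zainab is living and takes 1/8.
Lanre is living and takes 1/8.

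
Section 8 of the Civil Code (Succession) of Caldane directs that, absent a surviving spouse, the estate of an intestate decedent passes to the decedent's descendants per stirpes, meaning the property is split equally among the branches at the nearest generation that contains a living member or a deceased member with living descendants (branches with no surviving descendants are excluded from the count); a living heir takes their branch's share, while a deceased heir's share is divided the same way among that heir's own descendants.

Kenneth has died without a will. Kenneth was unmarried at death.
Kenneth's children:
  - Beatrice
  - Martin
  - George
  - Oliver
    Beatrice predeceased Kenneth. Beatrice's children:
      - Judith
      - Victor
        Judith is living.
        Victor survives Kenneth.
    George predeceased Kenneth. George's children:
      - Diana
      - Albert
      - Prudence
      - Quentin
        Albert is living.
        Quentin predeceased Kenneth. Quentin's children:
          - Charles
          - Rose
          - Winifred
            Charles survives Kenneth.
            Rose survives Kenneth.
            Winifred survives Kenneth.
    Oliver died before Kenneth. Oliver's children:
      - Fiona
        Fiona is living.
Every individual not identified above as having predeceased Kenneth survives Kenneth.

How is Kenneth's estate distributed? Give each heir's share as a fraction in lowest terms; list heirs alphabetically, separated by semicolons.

Albert 1/16; Charles 1/48; Diana 1/16; Fiona 1/4; Judith 1/8; Martin 1/4; Prudence 1/16; Rose 1/48; Victor 1/8; Winifred 1/48

There is no surviving spouse, so the entire estate passes to Kenneth's descendants per stirpes.
The estate is divided into 4 equal shares of 1/4 among Beatrice, Martin, George, Oliver.
Beatrice predeceased; the 1/4 allotted to Beatrice's branch passes to Beatrice's issue by representation.
The 1/4 is divided into 2 equal shares of 1/8 among Judith, Victor.
Judith is living and takes 1/8.
Victor is living and takes 1/8.
Martin is living and takes 1/4.
George predeceased; the 1/4 allotted to George's branch passes to George's issue by representation.
The 1/4 is divided into 4 equal shares of 1/16 among Diana, Albert, Prudence, Quentin.
Diana is living and takes 1/16.
Albert is living and takes 1/16.
Prudence is living and takes 1/16.
Quentin predeceased; the 1/16 allotted to Quentin's branch passes to Quentin's issue by representation.
The 1/16 is divided into 3 equal shares of 1/48 among Charles, Rose, Winifred.
Charles is living and takes 1/48.
Rose is living and takes 1/48.
Winifred is living and takes 1/48.
Oliver predeceased; the 1/4 allotted to Oliver's branch passes to Oliver's issue by representation.
Fiona is the sole taker at this level and receives the full 1/4.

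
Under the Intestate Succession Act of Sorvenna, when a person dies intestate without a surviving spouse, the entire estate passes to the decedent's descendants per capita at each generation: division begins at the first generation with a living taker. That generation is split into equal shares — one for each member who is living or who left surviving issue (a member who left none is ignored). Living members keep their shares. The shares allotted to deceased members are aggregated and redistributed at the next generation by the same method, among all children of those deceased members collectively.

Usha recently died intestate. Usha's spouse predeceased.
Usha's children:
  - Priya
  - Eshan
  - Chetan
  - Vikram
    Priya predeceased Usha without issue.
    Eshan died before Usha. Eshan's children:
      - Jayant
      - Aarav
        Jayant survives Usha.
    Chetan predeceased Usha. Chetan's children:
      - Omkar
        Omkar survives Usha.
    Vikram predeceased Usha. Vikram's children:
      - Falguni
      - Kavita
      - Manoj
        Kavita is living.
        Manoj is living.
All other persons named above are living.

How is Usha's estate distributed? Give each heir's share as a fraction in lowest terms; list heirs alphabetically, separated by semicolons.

There is no surviving spouse, so the entire estate passes to Usha's descendants per capita at each generation.
No one at generation 1 (Eshan, Chetan, Vikram) is living; moving to the next generation.
At generation 2 (Jayant, Aarav, Omkar, Falguni, Kavita, Manoj) there are 6 shares of (1)/6 = 1/6 each.
Living: Jayant, Aarav, Omkar, Falguni, Kavita, and Manoj — each takes 1/6.

Aarav 1/6; Falguni 1/6; Jayant 1/6; Kavita 1/6; Manoj 1/6; Omkar 1/6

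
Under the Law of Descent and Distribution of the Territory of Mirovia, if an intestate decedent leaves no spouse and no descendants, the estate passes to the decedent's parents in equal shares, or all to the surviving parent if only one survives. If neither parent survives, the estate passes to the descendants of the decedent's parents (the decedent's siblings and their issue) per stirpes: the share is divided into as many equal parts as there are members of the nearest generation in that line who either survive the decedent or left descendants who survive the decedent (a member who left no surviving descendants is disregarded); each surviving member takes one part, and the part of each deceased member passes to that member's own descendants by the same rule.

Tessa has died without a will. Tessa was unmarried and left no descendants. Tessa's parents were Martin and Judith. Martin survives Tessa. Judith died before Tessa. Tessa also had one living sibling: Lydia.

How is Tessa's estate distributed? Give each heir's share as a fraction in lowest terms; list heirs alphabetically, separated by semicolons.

Martin 1

Only one parent, Martin, survives, so Martin takes the entire estate. The siblings take nothing because a surviving parent has priority.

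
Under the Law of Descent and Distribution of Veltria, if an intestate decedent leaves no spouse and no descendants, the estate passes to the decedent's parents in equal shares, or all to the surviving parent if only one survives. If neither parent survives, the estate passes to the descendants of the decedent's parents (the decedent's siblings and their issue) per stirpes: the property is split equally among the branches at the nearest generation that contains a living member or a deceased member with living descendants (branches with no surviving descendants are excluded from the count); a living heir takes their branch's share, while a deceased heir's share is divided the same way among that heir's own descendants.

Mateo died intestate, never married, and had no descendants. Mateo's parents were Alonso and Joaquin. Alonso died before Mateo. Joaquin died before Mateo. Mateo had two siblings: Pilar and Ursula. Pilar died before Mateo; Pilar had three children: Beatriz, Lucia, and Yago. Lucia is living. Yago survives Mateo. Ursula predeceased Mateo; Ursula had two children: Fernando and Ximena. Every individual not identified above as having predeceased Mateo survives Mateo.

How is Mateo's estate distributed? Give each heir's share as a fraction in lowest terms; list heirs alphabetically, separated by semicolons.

Beatriz 1/6; Fernando 1/4; Lucia 1/6; Ximena 1/4; Yago 1/6

Neither parent survives and there are no descendants, so the estate passes to Mateo's siblings and their issue per stirpes.
The estate is divided into 2 equal shares of 1/2 among Pilar, Ursula.
Pilar predeceased; the 1/2 allotted to Pilar's branch passes to Pilar's issue by representation.
The 1/2 is divided into 3 equal shares of 1/6 among Beatriz, Lucia, Yago.
Beatriz is living and takes 1/6.
Lucia is living and takes 1/6.
Yago is living and takes 1/6.
Ursula predeceased; the 1/2 allotted to Ursula's branch passes to Ursula's issue by representation.
The 1/2 is divided into 2 equal shares of 1/4 among Fernando, Ximena.
Fernando is living and takes 1/4.
Ximena is living and takes 1/4.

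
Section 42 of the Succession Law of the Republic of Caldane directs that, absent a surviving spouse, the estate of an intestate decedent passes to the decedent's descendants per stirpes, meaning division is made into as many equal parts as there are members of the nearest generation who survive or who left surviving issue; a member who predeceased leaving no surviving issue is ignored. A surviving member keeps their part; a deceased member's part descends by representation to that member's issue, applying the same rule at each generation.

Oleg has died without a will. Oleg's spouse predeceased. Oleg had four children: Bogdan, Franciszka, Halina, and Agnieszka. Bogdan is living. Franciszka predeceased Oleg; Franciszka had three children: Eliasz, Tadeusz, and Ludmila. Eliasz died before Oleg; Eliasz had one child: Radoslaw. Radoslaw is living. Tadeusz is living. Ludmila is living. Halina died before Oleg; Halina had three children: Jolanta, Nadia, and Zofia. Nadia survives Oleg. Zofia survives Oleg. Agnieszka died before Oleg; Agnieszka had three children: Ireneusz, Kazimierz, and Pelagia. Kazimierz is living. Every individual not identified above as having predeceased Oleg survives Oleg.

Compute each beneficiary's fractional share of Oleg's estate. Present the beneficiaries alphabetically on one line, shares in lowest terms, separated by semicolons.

Bogdan 1/4; Ireneusz 1/12; Jolanta 1/12; Kazimierz 1/12; Ludmila 1/12; Nadia 1/12; Pelagia 1/12; Radoslaw 1/12; Tadeusz 1/12; Zofia 1/12

There is no surviving spouse, so the entire estate passes to Oleg's descendants per stirpes.
The estate is divided into 4 equal shares of 1/4 among Bogdan, Franciszka, Halina, Agnieszka.
Bogdan is living and takes 1/4.
Franciszka predeceased; the 1/4 allotted to Franciszka's branch passes to Franciszka's issue by representation.
The 1/4 is divided into 3 equal shares of 1/12 among Eliasz, Tadeusz, Ludmila.
Eliasz predeceased; the 1/12 allotted to Eliasz's branch passes to Eliasz's issue by representation.
Radoslaw is the sole taker at this level and receives the full 1/12.
Tadeusz is living and takes 1/12.
Ludmila is living and takes 1/12.
Halina predeceased; the 1/4 allotted to Halina's branch passes to Halina's issue by representation.
The 1/4 is divided into 3 equal shares of 1/12 among Jolanta, Nadia, Zofia.
Jolanta is living and takes 1/12.
Nadia is living and takes 1/12.
Zofia is living and takes 1/12.
Agnieszka predeceased; the 1/4 allotted to Agnieszka's branch passes to Agnieszka's issue by representation.
The 1/4 is divided into 3 equal shares of 1/12 among Ireneusz, Kazimierz, Pelagia.
Ireneusz is living and takes 1/12.
Kazimierz is living and takes 1/12.
Pelagia is living and takes 1/12.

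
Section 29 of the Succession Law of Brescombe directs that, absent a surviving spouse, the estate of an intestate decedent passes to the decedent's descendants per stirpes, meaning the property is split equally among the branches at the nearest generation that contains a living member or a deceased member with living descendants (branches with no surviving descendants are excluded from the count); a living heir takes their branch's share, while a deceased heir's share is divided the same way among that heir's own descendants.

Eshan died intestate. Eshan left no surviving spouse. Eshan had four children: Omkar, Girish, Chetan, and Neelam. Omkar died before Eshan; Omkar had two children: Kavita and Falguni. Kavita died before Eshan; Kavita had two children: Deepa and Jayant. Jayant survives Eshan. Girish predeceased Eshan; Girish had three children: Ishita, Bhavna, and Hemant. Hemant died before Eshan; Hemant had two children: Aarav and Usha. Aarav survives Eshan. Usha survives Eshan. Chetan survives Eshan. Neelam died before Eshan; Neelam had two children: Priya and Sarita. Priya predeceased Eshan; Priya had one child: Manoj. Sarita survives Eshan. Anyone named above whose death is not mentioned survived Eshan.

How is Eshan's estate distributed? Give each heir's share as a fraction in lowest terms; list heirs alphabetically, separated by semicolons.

Aarav 1/24; Bhavna 1/12; Chetan 1/4; Deepa 1/16; Falguni 1/8; Ishita 1/12; Jayant 1/16; Manoj 1/8; Sarita 1/8; Usha 1/24

There is no surviving spouse, so the entire estate passes to Eshan's descendants per stirpes.
The estate is divided into 4 equal shares of 1/4 among Omkar, Girish, Chetan, Neelam.
Omkar predeceased; the 1/4 allotted to Omkar's branch passes to Omkar's issue by representation.
The 1/4 is divided into 2 equal shares of 1/8 among Kavita, Falguni.
Kavita predeceased; the 1/8 allotted to Kavita's branch passes to Kavita's issue by representation.
The 1/8 is divided into 2 equal shares of 1/16 among Deepa, Jayant.
Deepa is living and takes 1/16.
Jayant is living and takes 1/16.
Falguni is living and takes 1/8.
Girish predeceased; the 1/4 allotted to Girish's branch passes to Girish's issue by representation.
The 1/4 is divided into 3 equal shares of 1/12 among Ishita, Bhavna, Hemant.
Ishita is living and takes 1/12.
Bhavna is living and takes 1/12.
Hemant predeceased; the 1/12 allotted to Hemant's branch passes to Hemant's issue by representation.
The 1/12 is divided into 2 equal shares of 1/24 among Aarav, Usha.
Aarav is living and takes 1/24.
Usha is living and takes 1/24.
Chetan is living and takes 1/4.
Neelam predeceased; the 1/4 allotted to Neelam's branch passes to Neelam's issue by representation.
The 1/4 is divided into 2 equal shares of 1/8 among Priya, Sarita.
Priya predeceased; the 1/8 allotted to Priya's branch passes to Priya's issue by representation.
Manoj is the sole taker at this level and receives the full 1/8.
Sarita is living and takes 1/8.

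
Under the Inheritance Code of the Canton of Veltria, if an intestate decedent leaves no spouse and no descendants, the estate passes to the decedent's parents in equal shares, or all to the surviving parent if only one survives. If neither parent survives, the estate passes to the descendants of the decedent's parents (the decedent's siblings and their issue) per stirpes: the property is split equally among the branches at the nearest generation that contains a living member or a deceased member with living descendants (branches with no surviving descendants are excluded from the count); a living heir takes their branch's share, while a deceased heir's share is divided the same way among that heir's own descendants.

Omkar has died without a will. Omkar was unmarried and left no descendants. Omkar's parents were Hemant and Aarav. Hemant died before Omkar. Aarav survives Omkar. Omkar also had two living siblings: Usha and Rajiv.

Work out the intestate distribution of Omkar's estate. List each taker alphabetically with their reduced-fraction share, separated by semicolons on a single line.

Aarav 1

Only one parent, Aarav, survives, so Aarav takes the entire estate. The siblings take nothing because a surviving parent has priority.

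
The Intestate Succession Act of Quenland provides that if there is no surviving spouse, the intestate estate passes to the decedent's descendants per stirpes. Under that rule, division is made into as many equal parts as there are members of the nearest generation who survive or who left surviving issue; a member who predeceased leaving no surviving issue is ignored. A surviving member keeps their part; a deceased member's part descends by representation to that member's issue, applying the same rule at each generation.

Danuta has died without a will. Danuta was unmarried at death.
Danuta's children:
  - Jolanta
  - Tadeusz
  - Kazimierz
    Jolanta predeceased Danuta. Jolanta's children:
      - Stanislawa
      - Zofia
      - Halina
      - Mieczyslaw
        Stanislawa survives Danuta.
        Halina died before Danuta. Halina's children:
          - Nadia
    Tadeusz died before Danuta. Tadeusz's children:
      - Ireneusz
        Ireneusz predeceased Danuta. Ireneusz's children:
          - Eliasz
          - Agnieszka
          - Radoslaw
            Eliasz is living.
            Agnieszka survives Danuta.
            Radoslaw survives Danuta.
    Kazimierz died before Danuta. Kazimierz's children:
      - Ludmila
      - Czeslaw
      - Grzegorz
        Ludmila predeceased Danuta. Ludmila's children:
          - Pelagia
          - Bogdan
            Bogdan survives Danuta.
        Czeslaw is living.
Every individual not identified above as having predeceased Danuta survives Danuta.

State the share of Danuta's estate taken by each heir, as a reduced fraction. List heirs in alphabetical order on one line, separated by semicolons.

There is no surviving spouse, so the entire estate passes to Danuta's descendants per stirpes.
The estate is divided into 3 equal shares of 1/3 among Jolanta, Tadeusz, Kazimierz.
Jolanta predeceased; the 1/3 allotted to Jolanta's branch passes to Jolanta's issue by representation.
The 1/3 is divided into 4 equal shares of 1/12 among Stanislawa, Zofia, Halina, Mieczyslaw.
Stanislawa is living and takes 1/12.
Zofia is living and takes 1/12.
Halina predeceased; the 1/12 allotted to Halina's branch passes to Halina's issue by representation.
Nadia is the sole taker at this level and receives the full 1/12.
Mieczyslaw is living and takes 1/12.
Tadeusz predeceased; the 1/3 allotted to Tadeusz's branch passes to Tadeusz's issue by representation.
Ireneusz's line is the sole branch at this level, so the full 1/3 passes to Ireneusz's issue by representation.
The 1/3 is divided into 3 equal shares of 1/9 among Eliasz, Agnieszka, Radoslaw.
Eliasz is living and takes 1/9.
Agnieszka is living and takes 1/9.
Radoslaw is living and takes 1/9.
Kazimierz predeceased; the 1/3 allotted to Kazimierz's branch passes to Kazimierz's issue by representation.
The 1/3 is divided into 3 equal shares of 1/9 among Ludmila, Czeslaw, Grzegorz.
Ludmila predeceased; the 1/9 allotted to Ludmila's branch passes to Ludmila's issue by representation.
The 1/9 is divided into 2 equal shares of 1/18 among Pelagia, Bogdan.
Pelagia is living and takes 1/18.
Bogdan is living and takes 1/18.
Czeslaw is living and takes 1/9.
Grzegorz is living and takes 1/9.

Agnieszka 1/9; Bogdan 1/18; Czeslaw 1/9; Eliasz 1/9; Grzegorz 1/9; Mieczyslaw 1/12; Nadia 1/12; Pelagia 1/18; Radoslaw 1/9; Stanislawa 1/12; Zofia 1/12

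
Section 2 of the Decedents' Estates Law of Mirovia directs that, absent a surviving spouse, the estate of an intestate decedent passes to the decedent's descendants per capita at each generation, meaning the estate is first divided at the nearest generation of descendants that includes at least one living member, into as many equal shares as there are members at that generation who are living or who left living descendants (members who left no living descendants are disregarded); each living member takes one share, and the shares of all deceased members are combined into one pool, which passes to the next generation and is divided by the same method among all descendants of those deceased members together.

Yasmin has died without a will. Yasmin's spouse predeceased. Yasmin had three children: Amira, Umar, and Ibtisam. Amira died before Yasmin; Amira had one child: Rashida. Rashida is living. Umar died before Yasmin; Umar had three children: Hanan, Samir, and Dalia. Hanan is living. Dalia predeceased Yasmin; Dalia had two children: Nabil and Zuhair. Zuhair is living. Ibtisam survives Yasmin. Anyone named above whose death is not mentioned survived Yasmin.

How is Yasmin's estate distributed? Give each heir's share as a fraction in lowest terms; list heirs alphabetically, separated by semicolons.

There is no surviving spouse, so the entire estate passes to Yasmin's descendants per capita at each generation.
At generation 1 (Amira, Umar, Ibtisam) there are 3 shares of (1)/3 = 1/3 each.
Living: Ibtisam — each takes 1/3.
Deceased: Amira and Umar. Their combined 2/3 is pooled and carried to generation 2.
At generation 2 (Rashida, Hanan, Samir, Dalia) there are 4 shares of (2/3)/4 = 1/6 each.
Living: Rashida, Hanan, and Samir — each takes 1/6.
Deceased: Dalia. That 1/6 share is carried to generation 3.
At generation 3 (Nabil, Zuhair) there are 2 shares of (1/6)/2 = 1/12 each.
Living: Nabil and Zuhair — each takes 1/12.

Hanan 1/6; Ibtisam 1/3; Nabil 1/12; Rashida 1/6; Samir 1/6; Zuhair 1/12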